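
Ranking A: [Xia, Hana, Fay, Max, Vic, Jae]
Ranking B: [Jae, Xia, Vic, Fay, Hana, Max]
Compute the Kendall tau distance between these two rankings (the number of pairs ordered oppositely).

There are 9 discordant pairs.

Assign each item its position (1..6) in the first ordering, then rewrite the second ordering as that position sequence:
positions: Xia→1, Hana→2, Fay→3, Max→4, Vic→5, Jae→6
second ordering as positions: [6, 1, 5, 3, 2, 4]
Discordant pairs = inversions in this position sequence.
6: 1, 5, 3, 2, 4 → 5
1: 0
5: 3, 2, 4 → 3
3: 2 → 1
2: 0
4: 0
Total: 5 + 0 + 3 + 1 + 0 + 0 = 9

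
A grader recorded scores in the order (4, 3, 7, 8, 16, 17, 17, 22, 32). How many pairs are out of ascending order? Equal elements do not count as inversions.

Sweep left to right; for each value list the smaller values that follow it:
4 → 3 → 1
3 → none → 0
7 → none → 0
8 → none → 0
16 → none → 0
17 → none → 0
17 → none → 0
22 → none → 0
32 → none → 0
Sum: 1 + 0 + 0 + 0 + 0 + 0 + 0 + 0 + 0 = 1

1 out-of-order pair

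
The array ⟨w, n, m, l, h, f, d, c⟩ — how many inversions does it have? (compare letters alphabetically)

Element-by-element contributions:
w: 7
n: 6
m: 5
l: 4
h: 3
f: 2
d: 1
c: 0
Sum: 7 + 6 + 5 + 4 + 3 + 2 + 1 + 0 = 28

There are 28 out-of-order pairs.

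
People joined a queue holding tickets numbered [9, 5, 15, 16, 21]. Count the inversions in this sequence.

1

Out-of-order index pairs (0-indexed):
(0,1): 9 > 5
That's 1 pair.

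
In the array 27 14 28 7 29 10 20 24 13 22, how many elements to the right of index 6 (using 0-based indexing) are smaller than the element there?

1 such element

The element at index 6 is 20.
Elements after it: 24, 13, 22
Those smaller than 20: 13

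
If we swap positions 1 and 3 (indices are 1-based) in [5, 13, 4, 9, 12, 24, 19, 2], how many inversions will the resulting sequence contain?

Positions 1 and 3 hold 5 and 4; after swapping, the array is [4, 13, 5, 9, 12, 24, 19, 2].
Element-by-element contributions:
4: 1
13: 4
5: 1
9: 1
12: 1
24: 2
19: 1
2: 0
Sum: 1 + 4 + 1 + 1 + 1 + 2 + 1 + 0 = 11

11 inversions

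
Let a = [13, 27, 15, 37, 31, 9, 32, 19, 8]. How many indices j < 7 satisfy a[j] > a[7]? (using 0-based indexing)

The element at index 7 is 19.
Elements before it: 13, 27, 15, 37, 31, 9, 32
Those larger than 19: 27, 37, 31, 32

4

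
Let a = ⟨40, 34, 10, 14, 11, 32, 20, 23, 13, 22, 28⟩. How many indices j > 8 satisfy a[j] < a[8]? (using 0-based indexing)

The element at index 8 is 13.
Elements after it: 22, 28
None of them are smaller than 13.

0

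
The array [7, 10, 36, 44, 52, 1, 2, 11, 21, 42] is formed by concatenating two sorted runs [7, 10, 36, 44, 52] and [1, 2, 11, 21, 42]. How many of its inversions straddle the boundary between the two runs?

Count, for every r in R, how many entries of L exceed r:
r = 1: 7, 10, 36, 44, 52 → 5
r = 2: 7, 10, 36, 44, 52 → 5
r = 11: 36, 44, 52 → 3
r = 21: 36, 44, 52 → 3
r = 42: 44, 52 → 2
Cross-inversions: 5 + 5 + 3 + 3 + 2 = 18

18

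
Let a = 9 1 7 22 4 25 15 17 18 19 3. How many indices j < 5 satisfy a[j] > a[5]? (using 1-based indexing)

3 such elements

The element at index 5 is 4.
Elements before it: 9, 1, 7, 22
Those larger than 4: 9, 7, 22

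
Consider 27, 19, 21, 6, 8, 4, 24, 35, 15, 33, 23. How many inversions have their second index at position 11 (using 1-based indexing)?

4

The element at index 11 is 23.
Elements before it: 27, 19, 21, 6, 8, 4, 24, 35, 15, 33
Those larger than 23: 27, 24, 35, 33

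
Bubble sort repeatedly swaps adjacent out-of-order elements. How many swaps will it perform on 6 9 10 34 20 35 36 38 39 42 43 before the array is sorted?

1 swap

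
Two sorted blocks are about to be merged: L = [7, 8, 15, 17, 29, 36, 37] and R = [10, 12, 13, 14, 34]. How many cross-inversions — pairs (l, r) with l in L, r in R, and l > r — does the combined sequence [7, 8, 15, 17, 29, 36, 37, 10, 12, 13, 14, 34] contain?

22

Take each right-half value and tally the left-half values above it:
r = 10: 15, 17, 29, 36, 37 → 5
r = 12: 15, 17, 29, 36, 37 → 5
r = 13: 15, 17, 29, 36, 37 → 5
r = 14: 15, 17, 29, 36, 37 → 5
r = 34: 36, 37 → 2
Cross-inversions: 5 + 5 + 5 + 5 + 2 = 22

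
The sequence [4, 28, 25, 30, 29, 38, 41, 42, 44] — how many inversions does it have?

2 out-of-order pairs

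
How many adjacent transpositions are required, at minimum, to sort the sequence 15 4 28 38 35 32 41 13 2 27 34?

Minimum adjacent swaps = number of inversions (each swap of adjacent out-of-order elements removes one inversion and no swap can remove more).
Count inversions — for each element, later elements that are smaller:
15: 4, 13, 2 → 3
4: 2 → 1
28: 13, 2, 27 → 3
38: 35, 32, 13, 2, 27, 34 → 6
35: 32, 13, 2, 27, 34 → 5
32: 13, 2, 27 → 3
41: 13, 2, 27, 34 → 4
13: 2 → 1
2: none → 0
27: none → 0
34: none → 0
Total inversions: 3 + 1 + 3 + 6 + 5 + 3 + 4 + 1 + 0 + 0 + 0 = 26

There are 26 swaps.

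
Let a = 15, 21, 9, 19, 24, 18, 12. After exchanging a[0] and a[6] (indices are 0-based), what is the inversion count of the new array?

Positions 0 and 6 hold 15 and 12; after swapping, the array is [12, 21, 9, 19, 24, 18, 15].
Count, for each position, how many later elements it exceeds:
12 → 9 → 1
21 → 9, 19, 18, 15 → 4
9 → none → 0
19 → 18, 15 → 2
24 → 18, 15 → 2
18 → 15 → 1
15 → none → 0
Sum: 1 + 4 + 0 + 2 + 2 + 1 + 0 = 10

10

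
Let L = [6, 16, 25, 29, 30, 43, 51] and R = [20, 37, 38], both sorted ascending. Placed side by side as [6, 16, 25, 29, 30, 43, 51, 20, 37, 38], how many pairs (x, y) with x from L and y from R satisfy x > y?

There are 9 cross-inversions.

Count, for every r in R, how many entries of L exceed r:
r = 20: 25, 29, 30, 43, 51 → 5
r = 37: 43, 51 → 2
r = 38: 43, 51 → 2
Cross-inversions: 5 + 2 + 2 = 9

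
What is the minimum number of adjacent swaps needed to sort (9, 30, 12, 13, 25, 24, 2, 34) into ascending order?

The minimum number of adjacent swaps to sort an array equals its inversion count, since every such swap removes exactly one inversion.
Count inversions — for each element, later elements that are smaller:
9: 2 → 1
30: 12, 13, 25, 24, 2 → 5
12: 2 → 1
13: 2 → 1
25: 24, 2 → 2
24: 2 → 1
2: none → 0
34: none → 0
Total inversions: 1 + 5 + 1 + 1 + 2 + 1 + 0 + 0 = 11

11 swaps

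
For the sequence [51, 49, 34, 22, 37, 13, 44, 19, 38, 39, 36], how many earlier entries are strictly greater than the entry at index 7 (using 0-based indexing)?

6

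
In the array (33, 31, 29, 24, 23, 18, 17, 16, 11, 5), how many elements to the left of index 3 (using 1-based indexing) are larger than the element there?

The element at index 3 is 29.
Elements before it: 33, 31
Those larger than 29: 33, 31

2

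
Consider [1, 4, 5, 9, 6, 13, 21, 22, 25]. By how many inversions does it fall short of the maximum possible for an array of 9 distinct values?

35 inversions short

Maximum inversions for 9 distinct elements is C(9, 2) = 9·8/2 = 36.
Current inversions — for each element, count later smaller elements:
1: 0
4: 0
5: 0
9: 1
6: 0
13: 0
21: 0
22: 0
25: 0
Current total: 0 + 0 + 0 + 1 + 0 + 0 + 0 + 0 + 0 = 1
Shortfall: 36 − 1 = 35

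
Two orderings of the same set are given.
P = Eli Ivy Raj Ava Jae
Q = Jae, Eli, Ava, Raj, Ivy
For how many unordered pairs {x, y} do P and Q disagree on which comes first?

7

Assign each item its position (1..5) in the first ordering, then rewrite the second ordering as that position sequence:
positions: Eli→1, Ivy→2, Raj→3, Ava→4, Jae→5
second ordering as positions: [5, 1, 4, 3, 2]
Discordant pairs = inversions in this position sequence.
5: 1, 4, 3, 2 → 4
1: 0
4: 3, 2 → 2
3: 2 → 1
2: 0
Total: 4 + 0 + 2 + 1 + 0 = 7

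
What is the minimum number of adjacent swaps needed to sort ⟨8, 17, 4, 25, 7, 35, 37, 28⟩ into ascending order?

7

Each adjacent swap fixes exactly one inversion, so the minimum swap count equals the number of inversions.
Count inversions — for each element, later elements that are smaller:
8: 4, 7 → 2
17: 4, 7 → 2
4: none → 0
25: 7 → 1
7: none → 0
35: 28 → 1
37: 28 → 1
28: none → 0
Total inversions: 2 + 2 + 0 + 1 + 0 + 1 + 1 + 0 = 7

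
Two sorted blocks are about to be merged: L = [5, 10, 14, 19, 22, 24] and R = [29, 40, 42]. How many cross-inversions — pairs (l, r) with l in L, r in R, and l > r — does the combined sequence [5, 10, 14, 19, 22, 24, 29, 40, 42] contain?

0 cross-inversions

Count, for every r in R, how many entries of L exceed r:
r = 29: none → 0
r = 40: none → 0
r = 42: none → 0
Cross-inversions: 0 + 0 + 0 = 0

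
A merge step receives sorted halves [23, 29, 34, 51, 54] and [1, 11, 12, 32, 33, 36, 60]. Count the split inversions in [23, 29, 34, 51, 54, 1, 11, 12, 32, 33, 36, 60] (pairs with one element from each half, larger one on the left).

Count, for every r in R, how many entries of L exceed r:
r = 1: 23, 29, 34, 51, 54 → 5
r = 11: 23, 29, 34, 51, 54 → 5
r = 12: 23, 29, 34, 51, 54 → 5
r = 32: 34, 51, 54 → 3
r = 33: 34, 51, 54 → 3
r = 36: 51, 54 → 2
r = 60: none → 0
Cross-inversions: 5 + 5 + 5 + 3 + 3 + 2 + 0 = 23

23 split inversions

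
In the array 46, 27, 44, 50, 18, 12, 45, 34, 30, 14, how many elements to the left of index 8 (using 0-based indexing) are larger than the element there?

5 such elements

The element at index 8 is 30.
Elements before it: 46, 27, 44, 50, 18, 12, 45, 34
Those larger than 30: 46, 44, 50, 45, 34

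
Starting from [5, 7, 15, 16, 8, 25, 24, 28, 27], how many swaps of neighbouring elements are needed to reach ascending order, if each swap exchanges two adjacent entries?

The minimum number of adjacent swaps to sort an array equals its inversion count, since every such swap removes exactly one inversion.
Count inversions — for each element, later elements that are smaller:
5: none → 0
7: none → 0
15: 8 → 1
16: 8 → 1
8: none → 0
25: 24 → 1
24: none → 0
28: 27 → 1
27: none → 0
Total inversions: 0 + 0 + 1 + 1 + 0 + 1 + 0 + 1 + 0 = 4

4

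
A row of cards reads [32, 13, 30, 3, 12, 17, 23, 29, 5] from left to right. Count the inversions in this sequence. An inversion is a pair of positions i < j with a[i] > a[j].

21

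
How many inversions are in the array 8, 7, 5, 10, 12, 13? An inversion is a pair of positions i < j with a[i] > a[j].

3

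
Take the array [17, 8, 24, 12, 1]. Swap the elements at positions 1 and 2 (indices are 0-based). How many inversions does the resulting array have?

There are 8 inversions.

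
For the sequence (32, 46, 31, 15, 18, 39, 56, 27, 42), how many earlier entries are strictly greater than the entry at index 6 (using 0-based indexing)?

The element at index 6 is 56.
Elements before it: 32, 46, 31, 15, 18, 39
None of them are larger than 56.

0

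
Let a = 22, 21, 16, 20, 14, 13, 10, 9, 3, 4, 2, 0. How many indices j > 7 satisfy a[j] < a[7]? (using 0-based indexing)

4 such elements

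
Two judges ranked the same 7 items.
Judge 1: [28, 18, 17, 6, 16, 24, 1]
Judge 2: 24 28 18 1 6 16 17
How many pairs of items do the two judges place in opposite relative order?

Assign each item its position (1..7) in the first ordering, then rewrite the second ordering as that position sequence:
positions: 28→1, 18→2, 17→3, 6→4, 16→5, 24→6, 1→7
second ordering as positions: [6, 1, 2, 7, 4, 5, 3]
Discordant pairs = inversions in this position sequence.
6: 1, 2, 4, 5, 3 → 5
1: 0
2: 0
7: 4, 5, 3 → 3
4: 3 → 1
5: 3 → 1
3: 0
Total: 5 + 0 + 0 + 3 + 1 + 1 + 0 = 10

There are 10 discordant pairs.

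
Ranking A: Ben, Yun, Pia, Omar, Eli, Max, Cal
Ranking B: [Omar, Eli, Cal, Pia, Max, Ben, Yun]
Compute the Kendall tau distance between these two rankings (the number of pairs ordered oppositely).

Assign each item its position (1..7) in the first ordering, then rewrite the second ordering as that position sequence:
positions: Ben→1, Yun→2, Pia→3, Omar→4, Eli→5, Max→6, Cal→7
second ordering as positions: [4, 5, 7, 3, 6, 1, 2]
Discordant pairs = inversions in this position sequence.
4: 3, 1, 2 → 3
5: 3, 1, 2 → 3
7: 3, 6, 1, 2 → 4
3: 1, 2 → 2
6: 1, 2 → 2
1: 0
2: 0
Total: 3 + 3 + 4 + 2 + 2 + 0 + 0 = 14

14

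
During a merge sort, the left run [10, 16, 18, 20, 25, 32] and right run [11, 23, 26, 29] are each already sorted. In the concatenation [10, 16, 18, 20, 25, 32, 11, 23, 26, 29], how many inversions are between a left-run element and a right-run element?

Take each right-half value and tally the left-half values above it:
r = 11: 16, 18, 20, 25, 32 → 5
r = 23: 25, 32 → 2
r = 26: 32 → 1
r = 29: 32 → 1
Cross-inversions: 5 + 2 + 1 + 1 = 9

9 cross-inversions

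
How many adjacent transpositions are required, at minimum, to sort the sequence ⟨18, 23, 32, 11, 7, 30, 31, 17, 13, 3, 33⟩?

29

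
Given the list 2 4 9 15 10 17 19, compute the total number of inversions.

Element-by-element contributions:
2: 0
4: 0
9: 0
15: 1
10: 0
17: 0
19: 0
Sum: 0 + 0 + 0 + 1 + 0 + 0 + 0 = 1

1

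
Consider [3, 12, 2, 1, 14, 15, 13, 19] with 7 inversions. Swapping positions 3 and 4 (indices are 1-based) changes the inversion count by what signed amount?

Positions 3 and 4 hold 2 and 1; after swapping, the array is [3, 12, 1, 2, 14, 15, 13, 19].
Sweep left to right; for each value list the smaller values that follow it:
3: 2
12: 2
1: 0
2: 0
14: 1
15: 1
13: 0
19: 0
Sum: 2 + 2 + 0 + 0 + 1 + 1 + 0 + 0 = 6
Change: 6 − 7 = -1

-1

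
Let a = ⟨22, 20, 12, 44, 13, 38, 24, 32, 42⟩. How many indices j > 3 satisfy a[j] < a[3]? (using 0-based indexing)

The element at index 3 is 44.
Elements after it: 13, 38, 24, 32, 42
Those smaller than 44: 13, 38, 24, 32, 42

5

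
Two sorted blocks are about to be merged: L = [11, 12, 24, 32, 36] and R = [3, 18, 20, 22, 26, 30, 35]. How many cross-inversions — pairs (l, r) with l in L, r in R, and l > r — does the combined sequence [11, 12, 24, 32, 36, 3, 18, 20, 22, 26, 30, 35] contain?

There are 19 cross-inversions.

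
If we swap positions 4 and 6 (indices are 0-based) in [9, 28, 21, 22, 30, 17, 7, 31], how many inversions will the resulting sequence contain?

Positions 4 and 6 hold 30 and 7; after swapping, the array is [9, 28, 21, 22, 7, 17, 30, 31].
Sweep left to right; for each value list the smaller values that follow it:
9 → 7 → 1
28 → 21, 22, 7, 17 → 4
21 → 7, 17 → 2
22 → 7, 17 → 2
7 → none → 0
17 → none → 0
30 → none → 0
31 → none → 0
Sum: 1 + 4 + 2 + 2 + 0 + 0 + 0 + 0 = 9

9 inversions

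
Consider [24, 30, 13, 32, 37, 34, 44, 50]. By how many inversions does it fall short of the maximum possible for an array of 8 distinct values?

25

Maximum inversions for 8 distinct elements is C(8, 2) = 8·7/2 = 28.
Current inversions — for each element, count later smaller elements:
24: 1
30: 1
13: 0
32: 0
37: 1
34: 0
44: 0
50: 0
Current total: 1 + 1 + 0 + 0 + 1 + 0 + 0 + 0 = 3
Shortfall: 28 − 3 = 25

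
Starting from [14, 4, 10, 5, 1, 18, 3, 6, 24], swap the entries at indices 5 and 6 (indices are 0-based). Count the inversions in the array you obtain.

Positions 5 and 6 hold 18 and 3; after swapping, the array is [14, 4, 10, 5, 1, 3, 18, 6, 24].
For each element, count later entries that are smaller:
14: 6
4: 2
10: 4
5: 2
1: 0
3: 0
18: 1
6: 0
24: 0
Sum: 6 + 2 + 4 + 2 + 0 + 0 + 1 + 0 + 0 = 15

15 inversions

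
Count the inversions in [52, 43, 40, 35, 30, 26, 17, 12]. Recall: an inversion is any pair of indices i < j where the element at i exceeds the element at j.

Out-of-order pairs: 28

Element-by-element contributions:
52 → 43, 40, 35, 30, 26, 17, 12 → 7
43 → 40, 35, 30, 26, 17, 12 → 6
40 → 35, 30, 26, 17, 12 → 5
35 → 30, 26, 17, 12 → 4
30 → 26, 17, 12 → 3
26 → 17, 12 → 2
17 → 12 → 1
12 → none → 0
Sum: 7 + 6 + 5 + 4 + 3 + 2 + 1 + 0 = 28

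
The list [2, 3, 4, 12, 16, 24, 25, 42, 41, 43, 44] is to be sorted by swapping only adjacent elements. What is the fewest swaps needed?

1 swap

The minimum number of adjacent swaps to sort an array equals its inversion count, since every such swap removes exactly one inversion.
Count inversions — for each element, later elements that are smaller:
2: none → 0
3: none → 0
4: none → 0
12: none → 0
16: none → 0
24: none → 0
25: none → 0
42: 41 → 1
41: none → 0
43: none → 0
44: none → 0
Total inversions: 0 + 0 + 0 + 0 + 0 + 0 + 0 + 1 + 0 + 0 + 0 = 1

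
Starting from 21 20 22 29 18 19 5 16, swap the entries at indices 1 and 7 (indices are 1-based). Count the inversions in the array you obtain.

14

Positions 1 and 7 hold 21 and 5; after swapping, the array is [5, 20, 22, 29, 18, 19, 21, 16].
Element-by-element contributions:
5 → none → 0
20 → 18, 19, 16 → 3
22 → 18, 19, 21, 16 → 4
29 → 18, 19, 21, 16 → 4
18 → 16 → 1
19 → 16 → 1
21 → 16 → 1
16 → none → 0
Sum: 0 + 3 + 4 + 4 + 1 + 1 + 1 + 0 = 14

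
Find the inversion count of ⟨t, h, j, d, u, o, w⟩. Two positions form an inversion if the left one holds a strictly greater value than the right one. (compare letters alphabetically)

Out-of-order index pairs (1-indexed):
(1,2): t > h
(1,3): t > j
(1,4): t > d
(1,6): t > o
(2,4): h > d
(3,4): j > d
(5,6): u > o
That's 7 pairs.

7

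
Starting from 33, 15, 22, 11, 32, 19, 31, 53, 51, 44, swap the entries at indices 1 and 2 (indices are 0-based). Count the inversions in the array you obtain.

15 inversions

Positions 1 and 2 hold 15 and 22; after swapping, the array is [33, 22, 15, 11, 32, 19, 31, 53, 51, 44].
Element-by-element contributions:
33 → 22, 15, 11, 32, 19, 31 → 6
22 → 15, 11, 19 → 3
15 → 11 → 1
11 → none → 0
32 → 19, 31 → 2
19 → none → 0
31 → none → 0
53 → 51, 44 → 2
51 → 44 → 1
44 → none → 0
Sum: 6 + 3 + 1 + 0 + 2 + 0 + 0 + 2 + 1 + 0 = 15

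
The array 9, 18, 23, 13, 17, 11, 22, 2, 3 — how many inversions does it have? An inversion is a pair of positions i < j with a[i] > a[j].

For each element, count later entries that are smaller:
9: 2
18: 5
23: 6
13: 3
17: 3
11: 2
22: 2
2: 0
3: 0
Sum: 2 + 5 + 6 + 3 + 3 + 2 + 2 + 0 + 0 = 23

23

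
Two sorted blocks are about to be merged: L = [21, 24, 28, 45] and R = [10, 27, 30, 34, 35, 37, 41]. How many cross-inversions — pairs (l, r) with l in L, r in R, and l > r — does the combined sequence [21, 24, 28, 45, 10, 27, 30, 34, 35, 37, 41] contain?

11 split inversions

Count, for every r in R, how many entries of L exceed r:
r = 10: 21, 24, 28, 45 → 4
r = 27: 28, 45 → 2
r = 30: 45 → 1
r = 34: 45 → 1
r = 35: 45 → 1
r = 37: 45 → 1
r = 41: 45 → 1
Cross-inversions: 4 + 2 + 1 + 1 + 1 + 1 + 1 = 11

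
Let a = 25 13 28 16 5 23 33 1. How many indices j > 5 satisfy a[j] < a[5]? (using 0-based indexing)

The element at index 5 is 23.
Elements after it: 33, 1
Those smaller than 23: 1

1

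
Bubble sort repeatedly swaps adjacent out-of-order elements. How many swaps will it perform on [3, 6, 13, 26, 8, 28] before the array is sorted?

2 adjacent swaps

Minimum adjacent swaps = number of inversions (each swap of adjacent out-of-order elements removes one inversion and no swap can remove more).
Count inversions — for each element, later elements that are smaller:
3: none → 0
6: none → 0
13: 8 → 1
26: 8 → 1
8: none → 0
28: none → 0
Total inversions: 0 + 0 + 1 + 1 + 0 + 0 = 2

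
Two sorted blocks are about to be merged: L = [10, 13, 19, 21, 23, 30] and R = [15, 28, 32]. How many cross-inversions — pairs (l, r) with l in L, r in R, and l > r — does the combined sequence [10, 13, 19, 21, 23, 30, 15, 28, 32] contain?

Take each right-half value and tally the left-half values above it:
r = 15: 19, 21, 23, 30 → 4
r = 28: 30 → 1
r = 32: none → 0
Cross-inversions: 4 + 1 + 0 = 5

5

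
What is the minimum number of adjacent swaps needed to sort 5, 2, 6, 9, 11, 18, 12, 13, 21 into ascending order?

3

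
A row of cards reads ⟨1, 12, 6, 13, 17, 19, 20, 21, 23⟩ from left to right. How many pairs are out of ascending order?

1

For each element, count later entries that are smaller:
1: 0
12: 1
6: 0
13: 0
17: 0
19: 0
20: 0
21: 0
23: 0
Sum: 0 + 1 + 0 + 0 + 0 + 0 + 0 + 0 + 0 = 1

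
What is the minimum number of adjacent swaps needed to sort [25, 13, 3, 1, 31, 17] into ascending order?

Minimum adjacent swaps = number of inversions (each swap of adjacent out-of-order elements removes one inversion and no swap can remove more).
Count inversions — for each element, later elements that are smaller:
25: 13, 3, 1, 17 → 4
13: 3, 1 → 2
3: 1 → 1
1: none → 0
31: 17 → 1
17: none → 0
Total inversions: 4 + 2 + 1 + 0 + 1 + 0 = 8

8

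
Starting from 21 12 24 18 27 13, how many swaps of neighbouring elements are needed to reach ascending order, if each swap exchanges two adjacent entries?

Minimum adjacent swaps = number of inversions (each swap of adjacent out-of-order elements removes one inversion and no swap can remove more).
Count inversions — for each element, later elements that are smaller:
21: 12, 18, 13 → 3
12: none → 0
24: 18, 13 → 2
18: 13 → 1
27: 13 → 1
13: none → 0
Total inversions: 3 + 0 + 2 + 1 + 1 + 0 = 7

Swaps: 7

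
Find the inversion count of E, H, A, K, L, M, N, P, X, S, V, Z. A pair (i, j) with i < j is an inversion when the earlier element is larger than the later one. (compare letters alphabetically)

4 out-of-order pairs

Sweep left to right; for each value list the smaller values that follow it:
E → A → 1
H → A → 1
A → none → 0
K → none → 0
L → none → 0
M → none → 0
N → none → 0
P → none → 0
X → S, V → 2
S → none → 0
V → none → 0
Z → none → 0
Sum: 1 + 1 + 0 + 0 + 0 + 0 + 0 + 0 + 2 + 0 + 0 + 0 = 4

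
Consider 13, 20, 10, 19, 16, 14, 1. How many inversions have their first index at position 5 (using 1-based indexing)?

2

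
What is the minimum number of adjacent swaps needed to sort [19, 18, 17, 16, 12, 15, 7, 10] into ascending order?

26 swaps

Each adjacent swap fixes exactly one inversion, so the minimum swap count equals the number of inversions.
Count inversions — for each element, later elements that are smaller:
19: 18, 17, 16, 12, 15, 7, 10 → 7
18: 17, 16, 12, 15, 7, 10 → 6
17: 16, 12, 15, 7, 10 → 5
16: 12, 15, 7, 10 → 4
12: 7, 10 → 2
15: 7, 10 → 2
7: none → 0
10: none → 0
Total inversions: 7 + 6 + 5 + 4 + 2 + 2 + 0 + 0 = 26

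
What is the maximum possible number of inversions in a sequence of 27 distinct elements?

351

The maximum occurs when the array is in strictly decreasing order: every one of the C(27, 2) pairs is inverted.
C(27, 2) = 27·26/2 = 351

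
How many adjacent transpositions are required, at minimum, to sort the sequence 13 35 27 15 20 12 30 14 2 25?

Minimum adjacent swaps = number of inversions (each swap of adjacent out-of-order elements removes one inversion and no swap can remove more).
Count inversions — for each element, later elements that are smaller:
13: 12, 2 → 2
35: 27, 15, 20, 12, 30, 14, 2, 25 → 8
27: 15, 20, 12, 14, 2, 25 → 6
15: 12, 14, 2 → 3
20: 12, 14, 2 → 3
12: 2 → 1
30: 14, 2, 25 → 3
14: 2 → 1
2: none → 0
25: none → 0
Total inversions: 2 + 8 + 6 + 3 + 3 + 1 + 3 + 1 + 0 + 0 = 27

27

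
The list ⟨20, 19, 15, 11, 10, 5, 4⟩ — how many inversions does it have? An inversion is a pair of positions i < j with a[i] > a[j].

There are 21 inversions.

For each element, count later entries that are smaller:
20: 6
19: 5
15: 4
11: 3
10: 2
5: 1
4: 0
Sum: 6 + 5 + 4 + 3 + 2 + 1 + 0 = 21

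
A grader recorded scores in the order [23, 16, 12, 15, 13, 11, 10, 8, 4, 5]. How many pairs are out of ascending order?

Sweep left to right; for each value list the smaller values that follow it:
23 → 16, 12, 15, 13, 11, 10, 8, 4, 5 → 9
16 → 12, 15, 13, 11, 10, 8, 4, 5 → 8
12 → 11, 10, 8, 4, 5 → 5
15 → 13, 11, 10, 8, 4, 5 → 6
13 → 11, 10, 8, 4, 5 → 5
11 → 10, 8, 4, 5 → 4
10 → 8, 4, 5 → 3
8 → 4, 5 → 2
4 → none → 0
5 → none → 0
Sum: 9 + 8 + 5 + 6 + 5 + 4 + 3 + 2 + 0 + 0 = 42

42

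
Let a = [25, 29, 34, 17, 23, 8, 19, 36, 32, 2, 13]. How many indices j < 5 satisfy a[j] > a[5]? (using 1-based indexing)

The element at index 5 is 23.
Elements before it: 25, 29, 34, 17
Those larger than 23: 25, 29, 34

3 such elements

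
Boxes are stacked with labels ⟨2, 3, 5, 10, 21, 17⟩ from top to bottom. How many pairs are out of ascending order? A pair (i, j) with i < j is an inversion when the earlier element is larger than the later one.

For each element, count later entries that are smaller:
2 → none → 0
3 → none → 0
5 → none → 0
10 → none → 0
21 → 17 → 1
17 → none → 0
Sum: 0 + 0 + 0 + 0 + 1 + 0 = 1

1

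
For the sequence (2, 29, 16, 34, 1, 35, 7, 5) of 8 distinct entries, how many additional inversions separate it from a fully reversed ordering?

14

Maximum inversions for 8 distinct elements is C(8, 2) = 8·7/2 = 28.
Current inversions — for each element, count later smaller elements:
2: 1
29: 4
16: 3
34: 3
1: 0
35: 2
7: 1
5: 0
Current total: 1 + 4 + 3 + 3 + 0 + 2 + 1 + 0 = 14
Shortfall: 28 − 14 = 14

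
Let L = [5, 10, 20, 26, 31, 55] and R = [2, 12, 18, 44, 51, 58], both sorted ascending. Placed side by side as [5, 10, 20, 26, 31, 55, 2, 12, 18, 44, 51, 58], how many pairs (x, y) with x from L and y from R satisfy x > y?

Take each right-half value and tally the left-half values above it:
r = 2: 5, 10, 20, 26, 31, 55 → 6
r = 12: 20, 26, 31, 55 → 4
r = 18: 20, 26, 31, 55 → 4
r = 44: 55 → 1
r = 51: 55 → 1
r = 58: none → 0
Cross-inversions: 6 + 4 + 4 + 1 + 1 + 0 = 16

16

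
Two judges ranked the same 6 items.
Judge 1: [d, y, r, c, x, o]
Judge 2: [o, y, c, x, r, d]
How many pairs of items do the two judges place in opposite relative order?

11 discordant pairs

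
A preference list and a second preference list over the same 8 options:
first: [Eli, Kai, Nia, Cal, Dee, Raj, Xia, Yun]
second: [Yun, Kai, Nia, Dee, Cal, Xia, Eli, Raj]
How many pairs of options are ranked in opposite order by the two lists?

14

Assign each item its position (1..8) in the first ordering, then rewrite the second ordering as that position sequence:
positions: Eli→1, Kai→2, Nia→3, Cal→4, Dee→5, Raj→6, Xia→7, Yun→8
second ordering as positions: [8, 2, 3, 5, 4, 7, 1, 6]
Discordant pairs = inversions in this position sequence.
8: 2, 3, 5, 4, 7, 1, 6 → 7
2: 1 → 1
3: 1 → 1
5: 4, 1 → 2
4: 1 → 1
7: 1, 6 → 2
1: 0
6: 0
Total: 7 + 1 + 1 + 2 + 1 + 2 + 0 + 0 = 14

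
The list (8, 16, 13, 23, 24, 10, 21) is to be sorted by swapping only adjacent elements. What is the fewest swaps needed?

Minimum adjacent swaps = number of inversions (each swap of adjacent out-of-order elements removes one inversion and no swap can remove more).
Count inversions — for each element, later elements that are smaller:
8: none → 0
16: 13, 10 → 2
13: 10 → 1
23: 10, 21 → 2
24: 10, 21 → 2
10: none → 0
21: none → 0
Total inversions: 0 + 2 + 1 + 2 + 2 + 0 + 0 = 7

7 swaps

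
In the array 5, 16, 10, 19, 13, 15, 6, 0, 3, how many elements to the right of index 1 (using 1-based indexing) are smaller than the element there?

2

The element at index 1 is 5.
Elements after it: 16, 10, 19, 13, 15, 6, 0, 3
Those smaller than 5: 0, 3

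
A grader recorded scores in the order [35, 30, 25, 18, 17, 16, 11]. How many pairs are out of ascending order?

For each element, count later entries that are smaller:
35: 6
30: 5
25: 4
18: 3
17: 2
16: 1
11: 0
Sum: 6 + 5 + 4 + 3 + 2 + 1 + 0 = 21

21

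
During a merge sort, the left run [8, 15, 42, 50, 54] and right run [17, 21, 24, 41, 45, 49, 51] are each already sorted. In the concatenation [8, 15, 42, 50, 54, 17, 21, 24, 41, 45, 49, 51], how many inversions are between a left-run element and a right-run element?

For each element r of the right run, count left-run elements greater than r:
r = 17: 42, 50, 54 → 3
r = 21: 42, 50, 54 → 3
r = 24: 42, 50, 54 → 3
r = 41: 42, 50, 54 → 3
r = 45: 50, 54 → 2
r = 49: 50, 54 → 2
r = 51: 54 → 1
Cross-inversions: 3 + 3 + 3 + 3 + 2 + 2 + 1 = 17

17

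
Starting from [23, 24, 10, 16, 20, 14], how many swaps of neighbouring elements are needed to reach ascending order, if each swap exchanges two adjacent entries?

The minimum number of adjacent swaps to sort an array equals its inversion count, since every such swap removes exactly one inversion.
Count inversions — for each element, later elements that are smaller:
23: 10, 16, 20, 14 → 4
24: 10, 16, 20, 14 → 4
10: none → 0
16: 14 → 1
20: 14 → 1
14: none → 0
Total inversions: 4 + 4 + 0 + 1 + 1 + 0 = 10

10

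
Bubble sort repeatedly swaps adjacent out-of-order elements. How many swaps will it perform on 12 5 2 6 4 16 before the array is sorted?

Each adjacent swap fixes exactly one inversion, so the minimum swap count equals the number of inversions.
Count inversions — for each element, later elements that are smaller:
12: 5, 2, 6, 4 → 4
5: 2, 4 → 2
2: none → 0
6: 4 → 1
4: none → 0
16: none → 0
Total inversions: 4 + 2 + 0 + 1 + 0 + 0 = 7

7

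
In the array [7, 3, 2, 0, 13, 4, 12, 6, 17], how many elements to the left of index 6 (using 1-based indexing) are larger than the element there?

The element at index 6 is 4.
Elements before it: 7, 3, 2, 0, 13
Those larger than 4: 7, 13

2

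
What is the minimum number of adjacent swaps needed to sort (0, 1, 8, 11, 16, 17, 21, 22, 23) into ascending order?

0 adjacent swaps

Minimum adjacent swaps = number of inversions (each swap of adjacent out-of-order elements removes one inversion and no swap can remove more).
Count inversions — for each element, later elements that are smaller:
0: none → 0
1: none → 0
8: none → 0
11: none → 0
16: none → 0
17: none → 0
21: none → 0
22: none → 0
23: none → 0
Total inversions: 0 + 0 + 0 + 0 + 0 + 0 + 0 + 0 + 0 = 0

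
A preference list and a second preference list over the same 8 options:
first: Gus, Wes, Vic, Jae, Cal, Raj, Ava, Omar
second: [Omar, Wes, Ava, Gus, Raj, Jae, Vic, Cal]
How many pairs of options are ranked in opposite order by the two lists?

17

Assign each item its position (1..8) in the first ordering, then rewrite the second ordering as that position sequence:
positions: Gus→1, Wes→2, Vic→3, Jae→4, Cal→5, Raj→6, Ava→7, Omar→8
second ordering as positions: [8, 2, 7, 1, 6, 4, 3, 5]
Discordant pairs = inversions in this position sequence.
8: 2, 7, 1, 6, 4, 3, 5 → 7
2: 1 → 1
7: 1, 6, 4, 3, 5 → 5
1: 0
6: 4, 3, 5 → 3
4: 3 → 1
3: 0
5: 0
Total: 7 + 1 + 5 + 0 + 3 + 1 + 0 + 0 = 17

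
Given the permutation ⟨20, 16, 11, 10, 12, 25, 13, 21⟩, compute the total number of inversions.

Count, for each position, how many later elements it exceeds:
20: 5
16: 4
11: 1
10: 0
12: 0
25: 2
13: 0
21: 0
Sum: 5 + 4 + 1 + 0 + 0 + 2 + 0 + 0 = 12

12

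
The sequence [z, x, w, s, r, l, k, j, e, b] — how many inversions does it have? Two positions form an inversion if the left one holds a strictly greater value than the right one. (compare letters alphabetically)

45

Element-by-element contributions:
z: 9
x: 8
w: 7
s: 6
r: 5
l: 4
k: 3
j: 2
e: 1
b: 0
Sum: 9 + 8 + 7 + 6 + 5 + 4 + 3 + 2 + 1 + 0 = 45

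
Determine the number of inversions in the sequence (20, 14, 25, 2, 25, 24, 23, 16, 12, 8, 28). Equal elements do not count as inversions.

29

Sweep left to right; for each value list the smaller values that follow it:
20 → 14, 2, 16, 12, 8 → 5
14 → 2, 12, 8 → 3
25 → 2, 24, 23, 16, 12, 8 → 6
2 → none → 0
25 → 24, 23, 16, 12, 8 → 5
24 → 23, 16, 12, 8 → 4
23 → 16, 12, 8 → 3
16 → 12, 8 → 2
12 → 8 → 1
8 → none → 0
28 → none → 0
Sum: 5 + 3 + 6 + 0 + 5 + 4 + 3 + 2 + 1 + 0 + 0 = 29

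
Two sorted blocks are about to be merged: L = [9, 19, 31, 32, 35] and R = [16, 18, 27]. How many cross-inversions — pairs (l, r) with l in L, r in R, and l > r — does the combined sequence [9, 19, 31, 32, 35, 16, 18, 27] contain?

For each element r of the right run, count left-run elements greater than r:
r = 16: 19, 31, 32, 35 → 4
r = 18: 19, 31, 32, 35 → 4
r = 27: 31, 32, 35 → 3
Cross-inversions: 4 + 4 + 3 = 11

11 split inversions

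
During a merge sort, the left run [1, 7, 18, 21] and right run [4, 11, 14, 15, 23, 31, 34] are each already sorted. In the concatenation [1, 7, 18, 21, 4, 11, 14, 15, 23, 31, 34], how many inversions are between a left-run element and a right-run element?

9

Take each right-half value and tally the left-half values above it:
r = 4: 7, 18, 21 → 3
r = 11: 18, 21 → 2
r = 14: 18, 21 → 2
r = 15: 18, 21 → 2
r = 23: none → 0
r = 31: none → 0
r = 34: none → 0
Cross-inversions: 3 + 2 + 2 + 2 + 0 + 0 + 0 = 9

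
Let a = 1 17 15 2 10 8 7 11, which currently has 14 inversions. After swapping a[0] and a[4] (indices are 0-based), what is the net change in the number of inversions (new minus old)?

Positions 0 and 4 hold 1 and 10; after swapping, the array is [10, 17, 15, 2, 1, 8, 7, 11].
Element-by-element contributions:
10: 4
17: 6
15: 5
2: 1
1: 0
8: 1
7: 0
11: 0
Sum: 4 + 6 + 5 + 1 + 0 + 1 + 0 + 0 = 17
Change: 17 − 14 = +3

+3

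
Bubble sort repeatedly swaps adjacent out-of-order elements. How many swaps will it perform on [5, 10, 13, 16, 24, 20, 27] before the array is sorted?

Minimum adjacent swaps = number of inversions (each swap of adjacent out-of-order elements removes one inversion and no swap can remove more).
Count inversions — for each element, later elements that are smaller:
5: none → 0
10: none → 0
13: none → 0
16: none → 0
24: 20 → 1
20: none → 0
27: none → 0
Total inversions: 0 + 0 + 0 + 0 + 1 + 0 + 0 = 1

1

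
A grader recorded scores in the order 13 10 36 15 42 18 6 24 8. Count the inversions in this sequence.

Sweep left to right; for each value list the smaller values that follow it:
13 → 10, 6, 8 → 3
10 → 6, 8 → 2
36 → 15, 18, 6, 24, 8 → 5
15 → 6, 8 → 2
42 → 18, 6, 24, 8 → 4
18 → 6, 8 → 2
6 → none → 0
24 → 8 → 1
8 → none → 0
Sum: 3 + 2 + 5 + 2 + 4 + 2 + 0 + 1 + 0 = 19

Inversions: 19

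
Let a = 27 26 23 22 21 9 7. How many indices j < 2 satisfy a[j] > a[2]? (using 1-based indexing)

The element at index 2 is 26.
Elements before it: 27
Those larger than 26: 27

1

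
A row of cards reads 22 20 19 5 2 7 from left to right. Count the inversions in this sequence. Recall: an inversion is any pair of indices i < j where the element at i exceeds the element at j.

Count, for each position, how many later elements it exceeds:
22 → 20, 19, 5, 2, 7 → 5
20 → 19, 5, 2, 7 → 4
19 → 5, 2, 7 → 3
5 → 2 → 1
2 → none → 0
7 → none → 0
Sum: 5 + 4 + 3 + 1 + 0 + 0 = 13

13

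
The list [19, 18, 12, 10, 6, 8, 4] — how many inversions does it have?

20

For each element, count later entries that are smaller:
19: 6
18: 5
12: 4
10: 3
6: 1
8: 1
4: 0
Sum: 6 + 5 + 4 + 3 + 1 + 1 + 0 = 20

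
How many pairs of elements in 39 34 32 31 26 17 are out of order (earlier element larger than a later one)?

15 inversions

Sweep left to right; for each value list the smaller values that follow it:
39 → 34, 32, 31, 26, 17 → 5
34 → 32, 31, 26, 17 → 4
32 → 31, 26, 17 → 3
31 → 26, 17 → 2
26 → 17 → 1
17 → none → 0
Sum: 5 + 4 + 3 + 2 + 1 + 0 = 15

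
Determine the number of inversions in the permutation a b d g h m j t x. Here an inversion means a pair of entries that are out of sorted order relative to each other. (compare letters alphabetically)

1

Sweep left to right; for each value list the smaller values that follow it:
a: 0
b: 0
d: 0
g: 0
h: 0
m: 1
j: 0
t: 0
x: 0
Sum: 0 + 0 + 0 + 0 + 0 + 1 + 0 + 0 + 0 = 1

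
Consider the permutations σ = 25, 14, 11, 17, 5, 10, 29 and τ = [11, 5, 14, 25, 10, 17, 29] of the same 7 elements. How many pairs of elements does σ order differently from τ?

7

Assign each item its position (1..7) in the first ordering, then rewrite the second ordering as that position sequence:
positions: 25→1, 14→2, 11→3, 17→4, 5→5, 10→6, 29→7
second ordering as positions: [3, 5, 2, 1, 6, 4, 7]
Discordant pairs = inversions in this position sequence.
3: 2, 1 → 2
5: 2, 1, 4 → 3
2: 1 → 1
1: 0
6: 4 → 1
4: 0
7: 0
Total: 2 + 3 + 1 + 0 + 1 + 0 + 0 = 7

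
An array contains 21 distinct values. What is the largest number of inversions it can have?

The maximum occurs when the array is in strictly decreasing order: every one of the C(21, 2) pairs is inverted.
C(21, 2) = 21·20/2 = 210

Inversions: 210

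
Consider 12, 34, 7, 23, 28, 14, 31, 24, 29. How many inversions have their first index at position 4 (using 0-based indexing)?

The element at index 4 is 28.
Elements after it: 14, 31, 24, 29
Those smaller than 28: 14, 24

2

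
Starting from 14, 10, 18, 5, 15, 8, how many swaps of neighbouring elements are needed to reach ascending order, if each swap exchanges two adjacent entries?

There are 9 adjacent swaps.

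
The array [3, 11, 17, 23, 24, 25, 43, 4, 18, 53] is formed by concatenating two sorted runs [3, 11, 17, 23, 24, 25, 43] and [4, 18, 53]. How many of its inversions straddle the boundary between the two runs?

Take each right-half value and tally the left-half values above it:
r = 4: 11, 17, 23, 24, 25, 43 → 6
r = 18: 23, 24, 25, 43 → 4
r = 53: none → 0
Cross-inversions: 6 + 4 + 0 = 10

10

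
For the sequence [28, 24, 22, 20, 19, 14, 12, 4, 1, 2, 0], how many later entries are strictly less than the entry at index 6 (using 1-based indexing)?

5

The element at index 6 is 14.
Elements after it: 12, 4, 1, 2, 0
Those smaller than 14: 12, 4, 1, 2, 0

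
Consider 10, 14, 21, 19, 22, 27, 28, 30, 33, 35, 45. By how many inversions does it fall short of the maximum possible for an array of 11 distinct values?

Maximum inversions for 11 distinct elements is C(11, 2) = 11·10/2 = 55.
Current inversions — for each element, count later smaller elements:
10: 0
14: 0
21: 1
19: 0
22: 0
27: 0
28: 0
30: 0
33: 0
35: 0
45: 0
Current total: 0 + 0 + 1 + 0 + 0 + 0 + 0 + 0 + 0 + 0 + 0 = 1
Shortfall: 55 − 1 = 54

54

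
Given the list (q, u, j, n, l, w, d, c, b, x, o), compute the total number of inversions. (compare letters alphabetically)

Count, for each position, how many later elements it exceeds:
q → j, n, l, d, c, b, o → 7
u → j, n, l, d, c, b, o → 7
j → d, c, b → 3
n → l, d, c, b → 4
l → d, c, b → 3
w → d, c, b, o → 4
d → c, b → 2
c → b → 1
b → none → 0
x → o → 1
o → none → 0
Sum: 7 + 7 + 3 + 4 + 3 + 4 + 2 + 1 + 0 + 1 + 0 = 32

32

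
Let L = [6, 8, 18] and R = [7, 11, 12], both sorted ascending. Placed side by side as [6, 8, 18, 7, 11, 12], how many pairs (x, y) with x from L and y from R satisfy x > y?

4 cross-inversions

Count, for every r in R, how many entries of L exceed r:
r = 7: 8, 18 → 2
r = 11: 18 → 1
r = 12: 18 → 1
Cross-inversions: 2 + 1 + 1 = 4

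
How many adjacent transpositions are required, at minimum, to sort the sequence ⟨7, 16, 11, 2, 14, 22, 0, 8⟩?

15

Each adjacent swap fixes exactly one inversion, so the minimum swap count equals the number of inversions.
Count inversions — for each element, later elements that are smaller:
7: 2, 0 → 2
16: 11, 2, 14, 0, 8 → 5
11: 2, 0, 8 → 3
2: 0 → 1
14: 0, 8 → 2
22: 0, 8 → 2
0: none → 0
8: none → 0
Total inversions: 2 + 5 + 3 + 1 + 2 + 2 + 0 + 0 = 15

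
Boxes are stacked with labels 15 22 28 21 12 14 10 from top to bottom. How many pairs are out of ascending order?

16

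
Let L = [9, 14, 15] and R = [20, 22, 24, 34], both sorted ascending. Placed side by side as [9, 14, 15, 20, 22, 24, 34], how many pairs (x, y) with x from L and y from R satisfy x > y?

0

For each element r of the right run, count left-run elements greater than r:
r = 20: none → 0
r = 22: none → 0
r = 24: none → 0
r = 34: none → 0
Cross-inversions: 0 + 0 + 0 + 0 = 0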